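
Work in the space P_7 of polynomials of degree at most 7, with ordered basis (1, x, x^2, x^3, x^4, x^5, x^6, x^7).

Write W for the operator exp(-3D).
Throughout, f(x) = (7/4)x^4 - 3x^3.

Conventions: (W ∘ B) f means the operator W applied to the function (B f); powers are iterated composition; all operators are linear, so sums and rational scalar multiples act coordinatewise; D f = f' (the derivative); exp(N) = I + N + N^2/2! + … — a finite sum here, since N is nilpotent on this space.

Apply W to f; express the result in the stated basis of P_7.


g(x) = (7/4)x^4 - 24x^3 + (243/2)x^2 - 270x + 891/4

order-1 term: -21x^3 + 27x^2
order-2 term: (189/2)x^2 - 81x
order-3 term: -189x + 81
order-4 term: 567/4
the series for exp(-3D) f terminates at order 4
exp(-3D) f = (7/4)x^4 - 24x^3 + (243/2)x^2 - 270x + 891/4


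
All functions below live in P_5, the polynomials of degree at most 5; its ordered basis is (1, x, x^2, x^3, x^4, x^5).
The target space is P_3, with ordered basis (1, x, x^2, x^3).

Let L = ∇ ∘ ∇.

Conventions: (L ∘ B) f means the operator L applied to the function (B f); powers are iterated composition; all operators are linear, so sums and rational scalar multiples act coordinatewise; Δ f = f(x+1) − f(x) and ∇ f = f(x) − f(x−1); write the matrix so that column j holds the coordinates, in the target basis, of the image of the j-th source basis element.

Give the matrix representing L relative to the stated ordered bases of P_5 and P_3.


the matrix is [[0, 0, 2, -6, 14, -30]; [0, 0, 0, 6, -24, 70]; [0, 0, 0, 0, 12, -60]; [0, 0, 0, 0, 0, 20]] (rows listed top to bottom)

image of 1: 0
image of x: 0
image of x^2: 2
image of x^3: 6x - 6
image of x^4: 12x^2 - 24x + 14
image of x^5: 20x^3 - 60x^2 + 70x - 30
each image's coordinates form column j of the matrix


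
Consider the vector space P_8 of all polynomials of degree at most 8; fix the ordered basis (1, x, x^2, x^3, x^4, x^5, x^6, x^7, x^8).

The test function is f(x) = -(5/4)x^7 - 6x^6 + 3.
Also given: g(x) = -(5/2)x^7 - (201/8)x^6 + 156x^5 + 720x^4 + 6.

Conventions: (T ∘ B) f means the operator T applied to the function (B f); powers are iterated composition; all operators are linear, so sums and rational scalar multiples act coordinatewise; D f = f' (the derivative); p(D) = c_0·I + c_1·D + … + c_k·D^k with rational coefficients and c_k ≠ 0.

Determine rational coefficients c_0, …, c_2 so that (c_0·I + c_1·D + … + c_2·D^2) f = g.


D^0 f = -(5/4)x^7 - 6x^6 + 3
D^1 f = -(35/4)x^6 - 36x^5
D^2 f = -(105/2)x^5 - 180x^4
matching coefficients of g against c_0 f + c_1 Df + … from the top degree down determines the c_i
solution: c_0 = 2, c_1 = 3/2, c_2 = -4

p(D) = 2·I + (3/2)·D − 4·D^2, i.e. c_0 = 2, c_1 = 3/2, c_2 = -4


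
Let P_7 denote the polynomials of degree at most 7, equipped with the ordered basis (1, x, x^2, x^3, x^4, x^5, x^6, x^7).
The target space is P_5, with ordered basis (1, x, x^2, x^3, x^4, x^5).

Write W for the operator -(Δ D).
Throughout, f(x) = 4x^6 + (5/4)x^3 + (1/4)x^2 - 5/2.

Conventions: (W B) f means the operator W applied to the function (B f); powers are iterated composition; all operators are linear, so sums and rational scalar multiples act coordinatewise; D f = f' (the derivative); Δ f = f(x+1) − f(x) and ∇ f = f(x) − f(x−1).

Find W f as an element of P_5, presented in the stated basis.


the image equals g(x) = -120x^4 - 240x^3 - 240x^2 - (255/2)x - 113/4

D f = 24x^5 + (15/4)x^2 + (1/2)x
Δ D f = 120x^4 + 240x^3 + 240x^2 + (255/2)x + 113/4
(-(Δ D)) f = -120x^4 - 240x^3 - 240x^2 - (255/2)x - 113/4


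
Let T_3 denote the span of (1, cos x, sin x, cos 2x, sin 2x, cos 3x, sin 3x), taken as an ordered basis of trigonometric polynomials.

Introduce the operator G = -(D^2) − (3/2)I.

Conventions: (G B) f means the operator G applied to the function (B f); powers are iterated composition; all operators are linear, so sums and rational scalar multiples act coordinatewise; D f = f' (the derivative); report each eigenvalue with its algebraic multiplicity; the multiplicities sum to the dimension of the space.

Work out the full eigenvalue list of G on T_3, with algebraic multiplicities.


λ = -3/2 (multiplicity 1), λ = -1/2 (multiplicity 2), λ = 5/2 (multiplicity 2), λ = 15/2 (multiplicity 2)

image of 1: -3/2
image of cos x: -(1/2)cos x
image of sin x: -(1/2)sin x
image of cos 2x: (5/2)cos 2x
image of sin 2x: (5/2)sin 2x
image of cos 3x: (15/2)cos 3x
image of sin 3x: (15/2)sin 3x
the matrix is diagonal; its diagonal is (-3/2, -1/2, -1/2, 5/2, 5/2, 15/2, 15/2)
for a triangular matrix the eigenvalues are the diagonal entries, with algebraic multiplicity their repetition count


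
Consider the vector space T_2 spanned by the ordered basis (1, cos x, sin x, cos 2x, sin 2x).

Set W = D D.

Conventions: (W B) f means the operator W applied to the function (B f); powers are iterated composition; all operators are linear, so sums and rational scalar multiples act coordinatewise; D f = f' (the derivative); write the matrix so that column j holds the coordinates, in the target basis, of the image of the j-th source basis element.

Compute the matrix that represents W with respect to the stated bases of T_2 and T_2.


the matrix is [[0, 0, 0, 0, 0]; [0, -1, 0, 0, 0]; [0, 0, -1, 0, 0]; [0, 0, 0, -4, 0]; [0, 0, 0, 0, -4]] (rows listed top to bottom)

image of 1: 0
image of cos x: -cos x
image of sin x: -sin x
image of cos 2x: -4cos 2x
image of sin 2x: -4sin 2x
each image's coordinates form column j of the matrix


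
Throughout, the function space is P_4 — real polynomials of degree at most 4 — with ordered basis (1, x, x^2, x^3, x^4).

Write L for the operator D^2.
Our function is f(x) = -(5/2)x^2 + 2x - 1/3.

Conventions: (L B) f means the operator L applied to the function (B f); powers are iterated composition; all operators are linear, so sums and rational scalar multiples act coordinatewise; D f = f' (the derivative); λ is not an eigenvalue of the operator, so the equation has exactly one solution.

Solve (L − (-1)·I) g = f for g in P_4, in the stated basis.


write g with unknown coordinates in the stated basis and equate coefficients in (L − (-1)·I) g = f
solving from the highest basis element down gives g = -(5/2)x^2 + 2x + 14/3
check: L g = -5
so L g − (-1)·g = -(5/2)x^2 + 2x - 1/3 = f ✓

the image equals g(x) = -(5/2)x^2 + 2x + 14/3


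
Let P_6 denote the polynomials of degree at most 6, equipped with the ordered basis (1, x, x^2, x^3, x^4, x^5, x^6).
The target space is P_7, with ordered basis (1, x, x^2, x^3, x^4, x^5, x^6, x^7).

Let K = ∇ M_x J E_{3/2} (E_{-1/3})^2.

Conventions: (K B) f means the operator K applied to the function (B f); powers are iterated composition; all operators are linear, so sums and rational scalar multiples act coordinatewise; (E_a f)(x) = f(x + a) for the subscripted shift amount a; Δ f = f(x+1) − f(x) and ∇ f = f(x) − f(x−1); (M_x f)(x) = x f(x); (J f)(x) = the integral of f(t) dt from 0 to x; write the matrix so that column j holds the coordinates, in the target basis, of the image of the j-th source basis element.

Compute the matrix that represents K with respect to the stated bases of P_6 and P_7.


the matrix is [[-1, -1/3, -7/36, -13/108, -521/6480, -217/3888, -13021/326592]; [2, 1/6, 2/9, 25/216, 263/3240, 433/7776, 3257/81648]; [0, 3/2, 1/2, 5/8, 17/36, 349/864, 289/864]; [0, 0, 4/3, 5/6, 11/9, 385/324, 98/81]; [0, 0, 0, 5/4, 7/6, 145/72, 515/216]; [0, 0, 0, 0, 6/5, 3/2, 3]; [0, 0, 0, 0, 0, 7/6, 11/6]; [0, 0, 0, 0, 0, 0, 8/7]] (rows listed top to bottom)

image of 1: 2x - 1
image of x: (3/2)x^2 + (1/6)x - 1/3
image of x^2: (4/3)x^3 + (1/2)x^2 + (2/9)x - 7/36
image of x^3: (5/4)x^4 + (5/6)x^3 + (5/8)x^2 + (25/216)x - 13/108
image of x^4: (6/5)x^5 + (7/6)x^4 + (11/9)x^3 + (17/36)x^2 + (263/3240)x - 521/6480
image of x^5: (7/6)x^6 + (3/2)x^5 + (145/72)x^4 + (385/324)x^3 + (349/864)x^2 + (433/7776)x - 217/3888
image of x^6: (8/7)x^7 + (11/6)x^6 + 3x^5 + (515/216)x^4 + (98/81)x^3 + (289/864)x^2 + (3257/81648)x - 13021/326592
each image's coordinates form column j of the matrix


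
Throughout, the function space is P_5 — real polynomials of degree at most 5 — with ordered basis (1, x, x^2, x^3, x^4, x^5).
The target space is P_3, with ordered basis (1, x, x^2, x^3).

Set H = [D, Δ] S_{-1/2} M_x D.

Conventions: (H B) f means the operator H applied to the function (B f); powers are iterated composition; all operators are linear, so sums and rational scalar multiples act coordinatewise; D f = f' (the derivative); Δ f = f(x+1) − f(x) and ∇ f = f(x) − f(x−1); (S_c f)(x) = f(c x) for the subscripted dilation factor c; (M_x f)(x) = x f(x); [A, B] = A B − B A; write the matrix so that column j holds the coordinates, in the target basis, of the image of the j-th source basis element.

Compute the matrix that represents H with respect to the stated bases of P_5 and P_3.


image of 1: 0
image of x: 0
image of x^2: 0
image of x^3: 0
image of x^4: 0
image of x^5: 0
each image's coordinates form column j of the matrix

the matrix is [[0, 0, 0, 0, 0, 0]; [0, 0, 0, 0, 0, 0]; [0, 0, 0, 0, 0, 0]; [0, 0, 0, 0, 0, 0]] (rows listed top to bottom)


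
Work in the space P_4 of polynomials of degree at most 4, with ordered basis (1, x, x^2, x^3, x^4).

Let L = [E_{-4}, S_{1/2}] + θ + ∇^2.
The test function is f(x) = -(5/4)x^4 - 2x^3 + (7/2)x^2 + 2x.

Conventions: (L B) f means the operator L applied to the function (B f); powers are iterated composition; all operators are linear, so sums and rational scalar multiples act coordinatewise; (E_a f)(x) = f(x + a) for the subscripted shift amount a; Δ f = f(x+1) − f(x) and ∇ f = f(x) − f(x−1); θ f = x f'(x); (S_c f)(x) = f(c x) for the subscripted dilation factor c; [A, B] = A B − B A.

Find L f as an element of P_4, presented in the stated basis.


the result is g(x) = -5x^4 - (29/4)x^3 + (23/2)x^2 - 77x + 303/2

S_{1/2} f = -(5/64)x^4 - (1/4)x^3 + (7/8)x^2 + x
E_{-4} S_{1/2} f = -(5/64)x^4 + x^3 - (29/8)x^2 + 2x + 6
E_{-4} f = -(5/4)x^4 + 18x^3 - (185/2)x^2 + 198x - 144
S_{1/2} E_{-4} f = -(5/64)x^4 + (9/4)x^3 - (185/8)x^2 + 99x - 144
[E_{-4}, S_{1/2}] f = -(5/4)x^3 + (39/2)x^2 - 97x + 150
θ f = -5x^4 - 6x^3 + 7x^2 + 2x
∇ f = -5x^3 + (3/2)x^2 + 8x - 9/4
∇ ∇ f = -15x^2 + 18x + 3/2
([E_{-4}, S_{1/2}] + θ + ∇^2) f = -5x^4 - (29/4)x^3 + (23/2)x^2 - 77x + 303/2


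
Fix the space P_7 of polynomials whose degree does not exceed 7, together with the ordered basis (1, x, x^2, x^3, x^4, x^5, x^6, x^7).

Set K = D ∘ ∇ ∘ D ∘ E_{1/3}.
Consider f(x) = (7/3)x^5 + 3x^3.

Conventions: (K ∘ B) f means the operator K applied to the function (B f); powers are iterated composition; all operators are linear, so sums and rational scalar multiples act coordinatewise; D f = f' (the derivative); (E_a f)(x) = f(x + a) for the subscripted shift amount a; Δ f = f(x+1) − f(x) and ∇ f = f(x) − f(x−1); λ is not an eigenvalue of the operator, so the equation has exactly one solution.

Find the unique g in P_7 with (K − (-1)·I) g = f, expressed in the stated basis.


write g with unknown coordinates in the stated basis and equate coefficients in (K − (-1)·I) g = f
solving from the highest basis element down gives g = (7/3)x^5 + 3x^3 - 140x^2 + (140/3)x - 302/9
check: K g = 140x^2 - (140/3)x + 302/9
so K g − (-1)·g = (7/3)x^5 + 3x^3 = f ✓

the image equals g(x) = (7/3)x^5 + 3x^3 - 140x^2 + (140/3)x - 302/9


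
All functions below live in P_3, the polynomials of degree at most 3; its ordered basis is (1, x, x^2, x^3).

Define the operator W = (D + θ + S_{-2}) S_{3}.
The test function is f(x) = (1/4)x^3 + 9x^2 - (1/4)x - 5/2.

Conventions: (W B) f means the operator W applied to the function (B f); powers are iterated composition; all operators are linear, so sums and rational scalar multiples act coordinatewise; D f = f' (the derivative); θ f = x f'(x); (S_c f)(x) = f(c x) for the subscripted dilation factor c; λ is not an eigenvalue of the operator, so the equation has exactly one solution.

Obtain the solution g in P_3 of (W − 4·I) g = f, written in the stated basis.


write g with unknown coordinates in the stated basis and equate coefficients in (W − 4·I) g = f
solving from the highest basis element down gives g = -(1/556)x^3 + (1017/5560)x^2 + (2462/4865)x + 39097/29190
check: W g = (135/556)x^3 + (13527/1390)x^2 + (34527/19460)x + 83413/29190
so W g − 4·g = (1/4)x^3 + 9x^2 - (1/4)x - 5/2 = f ✓

the image equals g(x) = -(1/556)x^3 + (1017/5560)x^2 + (2462/4865)x + 39097/29190


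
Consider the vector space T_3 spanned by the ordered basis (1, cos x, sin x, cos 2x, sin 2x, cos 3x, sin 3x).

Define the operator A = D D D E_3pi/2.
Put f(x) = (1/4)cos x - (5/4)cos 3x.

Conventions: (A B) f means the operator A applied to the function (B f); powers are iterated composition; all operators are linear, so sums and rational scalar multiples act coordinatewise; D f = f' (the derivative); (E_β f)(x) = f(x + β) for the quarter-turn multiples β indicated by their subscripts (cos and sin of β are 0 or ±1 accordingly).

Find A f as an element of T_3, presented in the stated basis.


E_3pi/2 f = (1/4)sin x + (5/4)sin 3x
D E_3pi/2 f = (1/4)cos x + (15/4)cos 3x
D D E_3pi/2 f = -(1/4)sin x - (45/4)sin 3x
D (D D E_3pi/2) f = -(1/4)cos x - (135/4)cos 3x

the image equals g(x) = -(1/4)cos x - (135/4)cos 3x


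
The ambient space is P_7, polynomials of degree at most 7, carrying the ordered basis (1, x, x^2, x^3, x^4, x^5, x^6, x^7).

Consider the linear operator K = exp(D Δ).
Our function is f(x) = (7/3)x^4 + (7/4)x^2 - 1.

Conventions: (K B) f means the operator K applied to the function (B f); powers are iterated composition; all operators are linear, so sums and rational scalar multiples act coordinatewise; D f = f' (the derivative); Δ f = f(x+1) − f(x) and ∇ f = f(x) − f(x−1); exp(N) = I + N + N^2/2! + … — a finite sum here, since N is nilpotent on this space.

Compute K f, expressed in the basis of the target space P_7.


g(x) = (7/3)x^4 + (119/4)x^2 + 28x + 239/6

order-1 term: 28x^2 + 28x + 77/6
order-2 term: 28
the series for exp(D Δ) f terminates at order 2
exp(D Δ) f = (7/3)x^4 + (119/4)x^2 + 28x + 239/6


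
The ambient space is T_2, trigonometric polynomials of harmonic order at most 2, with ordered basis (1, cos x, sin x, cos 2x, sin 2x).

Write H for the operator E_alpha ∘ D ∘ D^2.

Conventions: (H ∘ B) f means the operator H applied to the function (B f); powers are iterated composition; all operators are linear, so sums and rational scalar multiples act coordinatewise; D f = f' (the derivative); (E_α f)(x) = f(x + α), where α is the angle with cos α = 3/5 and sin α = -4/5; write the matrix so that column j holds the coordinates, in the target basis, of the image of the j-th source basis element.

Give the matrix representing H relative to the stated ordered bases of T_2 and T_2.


image of 1: 0
image of cos x: -(4/5)cos x + (3/5)sin x
image of sin x: -(3/5)cos x - (4/5)sin x
image of cos 2x: -(192/25)cos 2x - (56/25)sin 2x
image of sin 2x: (56/25)cos 2x - (192/25)sin 2x
each image's coordinates form column j of the matrix

the matrix is [[0, 0, 0, 0, 0]; [0, -4/5, -3/5, 0, 0]; [0, 3/5, -4/5, 0, 0]; [0, 0, 0, -192/25, 56/25]; [0, 0, 0, -56/25, -192/25]] (rows listed top to bottom)


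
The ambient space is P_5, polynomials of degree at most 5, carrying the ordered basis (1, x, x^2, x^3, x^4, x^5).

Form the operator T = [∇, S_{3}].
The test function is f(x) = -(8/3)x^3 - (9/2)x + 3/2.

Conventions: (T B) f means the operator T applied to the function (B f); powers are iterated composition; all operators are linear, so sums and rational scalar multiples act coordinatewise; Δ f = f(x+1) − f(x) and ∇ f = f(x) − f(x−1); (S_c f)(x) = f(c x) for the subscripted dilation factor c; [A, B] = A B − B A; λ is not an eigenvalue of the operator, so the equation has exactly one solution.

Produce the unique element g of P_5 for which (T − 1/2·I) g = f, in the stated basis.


g(x) = (16/3)x^3 + 576x^2 + 13065x + 129955/3

write g with unknown coordinates in the stated basis and equate coefficients in (T − 1/2·I) g = f
solving from the highest basis element down gives g = (16/3)x^3 + 576x^2 + 13065x + 129955/3
check: T g = 288x^2 + 6528x + 64982/3
so T g − 1/2·g = -(8/3)x^3 - (9/2)x + 3/2 = f ✓


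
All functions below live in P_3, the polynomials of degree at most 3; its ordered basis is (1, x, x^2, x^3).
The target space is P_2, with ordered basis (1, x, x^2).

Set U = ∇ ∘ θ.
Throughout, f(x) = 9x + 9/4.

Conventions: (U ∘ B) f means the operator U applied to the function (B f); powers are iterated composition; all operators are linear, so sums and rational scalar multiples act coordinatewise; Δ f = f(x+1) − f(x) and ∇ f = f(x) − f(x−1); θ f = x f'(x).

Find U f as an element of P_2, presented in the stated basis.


the result is g(x) = 9

θ f = 9x
∇ θ f = 9


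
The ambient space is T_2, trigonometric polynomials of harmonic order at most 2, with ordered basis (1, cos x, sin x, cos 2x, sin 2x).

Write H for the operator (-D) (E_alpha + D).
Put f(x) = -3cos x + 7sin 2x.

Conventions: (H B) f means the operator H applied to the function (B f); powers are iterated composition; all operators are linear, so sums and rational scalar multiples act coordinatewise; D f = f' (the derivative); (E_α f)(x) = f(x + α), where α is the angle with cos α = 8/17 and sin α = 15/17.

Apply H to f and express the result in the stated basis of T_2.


g(x) = -(96/17)cos x - (24/17)sin x + (2254/289)cos 2x + (11452/289)sin 2x

E_alpha f = -(24/17)cos x + (45/17)sin x + (1680/289)cos 2x - (1127/289)sin 2x
D f = 3sin x + 14cos 2x
(E_alpha + D) f = -(24/17)cos x + (96/17)sin x + (5726/289)cos 2x - (1127/289)sin 2x
D (E_alpha + D) f = (96/17)cos x + (24/17)sin x - (2254/289)cos 2x - (11452/289)sin 2x
(-D) (E_alpha + D) f = -(96/17)cos x - (24/17)sin x + (2254/289)cos 2x + (11452/289)sin 2x


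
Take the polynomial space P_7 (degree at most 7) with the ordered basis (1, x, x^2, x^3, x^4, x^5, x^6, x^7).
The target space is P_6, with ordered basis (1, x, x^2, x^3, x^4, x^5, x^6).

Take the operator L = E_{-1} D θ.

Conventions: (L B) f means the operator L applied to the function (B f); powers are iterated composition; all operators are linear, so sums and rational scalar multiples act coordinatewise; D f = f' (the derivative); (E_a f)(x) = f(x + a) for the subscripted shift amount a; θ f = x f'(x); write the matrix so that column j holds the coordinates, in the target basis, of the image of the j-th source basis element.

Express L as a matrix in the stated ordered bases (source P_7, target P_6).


the matrix is [[0, 1, -4, 9, -16, 25, -36, 49]; [0, 0, 4, -18, 48, -100, 180, -294]; [0, 0, 0, 9, -48, 150, -360, 735]; [0, 0, 0, 0, 16, -100, 360, -980]; [0, 0, 0, 0, 0, 25, -180, 735]; [0, 0, 0, 0, 0, 0, 36, -294]; [0, 0, 0, 0, 0, 0, 0, 49]] (rows listed top to bottom)

image of 1: 0
image of x: 1
image of x^2: 4x - 4
image of x^3: 9x^2 - 18x + 9
image of x^4: 16x^3 - 48x^2 + 48x - 16
image of x^5: 25x^4 - 100x^3 + 150x^2 - 100x + 25
image of x^6: 36x^5 - 180x^4 + 360x^3 - 360x^2 + 180x - 36
image of x^7: 49x^6 - 294x^5 + 735x^4 - 980x^3 + 735x^2 - 294x + 49
each image's coordinates form column j of the matrix


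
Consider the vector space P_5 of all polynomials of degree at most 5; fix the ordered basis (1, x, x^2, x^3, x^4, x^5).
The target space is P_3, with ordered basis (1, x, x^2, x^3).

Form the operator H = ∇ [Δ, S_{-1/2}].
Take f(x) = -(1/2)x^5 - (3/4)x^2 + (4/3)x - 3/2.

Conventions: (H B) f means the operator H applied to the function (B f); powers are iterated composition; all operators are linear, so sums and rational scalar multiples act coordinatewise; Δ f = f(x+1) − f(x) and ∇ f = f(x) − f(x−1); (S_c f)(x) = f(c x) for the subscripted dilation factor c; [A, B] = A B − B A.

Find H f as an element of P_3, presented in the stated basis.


the image equals g(x) = (15/16)x^3 - (45/16)x^2 + (165/32)x - 141/32

S_{-1/2} f = (1/64)x^5 - (3/16)x^2 - (2/3)x - 3/2
Δ S_{-1/2} f = (5/64)x^4 + (5/32)x^3 + (5/32)x^2 - (19/64)x - 161/192
Δ f = -(5/2)x^4 - 5x^3 - 5x^2 - 4x + 1/12
S_{-1/2} Δ f = -(5/32)x^4 + (5/8)x^3 - (5/4)x^2 + 2x + 1/12
[Δ, S_{-1/2}] f = (15/64)x^4 - (15/32)x^3 + (45/32)x^2 - (147/64)x - 59/64
∇ [Δ, S_{-1/2}] f = (15/16)x^3 - (45/16)x^2 + (165/32)x - 141/32


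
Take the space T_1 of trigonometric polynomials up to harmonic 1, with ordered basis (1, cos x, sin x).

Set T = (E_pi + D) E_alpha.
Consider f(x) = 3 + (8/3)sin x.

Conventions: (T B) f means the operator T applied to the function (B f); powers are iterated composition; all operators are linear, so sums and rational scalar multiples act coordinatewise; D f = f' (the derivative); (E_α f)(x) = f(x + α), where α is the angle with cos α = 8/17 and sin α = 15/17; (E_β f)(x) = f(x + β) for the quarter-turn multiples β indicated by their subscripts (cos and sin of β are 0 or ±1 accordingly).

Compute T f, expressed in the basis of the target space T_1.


the image equals g(x) = 3 - (56/51)cos x - (184/51)sin x

E_alpha f = 3 + (40/17)cos x + (64/51)sin x
E_pi E_alpha f = 3 - (40/17)cos x - (64/51)sin x
D E_alpha f = (64/51)cos x - (40/17)sin x
(E_pi + D) E_alpha f = 3 - (56/51)cos x - (184/51)sin x


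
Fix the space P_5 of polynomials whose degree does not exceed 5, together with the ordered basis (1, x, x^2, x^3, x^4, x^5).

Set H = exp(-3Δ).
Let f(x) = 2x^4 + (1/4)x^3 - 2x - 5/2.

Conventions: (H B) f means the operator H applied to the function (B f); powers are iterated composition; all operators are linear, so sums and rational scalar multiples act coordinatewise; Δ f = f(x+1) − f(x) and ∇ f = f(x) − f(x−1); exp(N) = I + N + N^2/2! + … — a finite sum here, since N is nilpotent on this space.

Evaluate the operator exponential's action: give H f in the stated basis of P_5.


g(x) = 2x^4 - (95/4)x^3 + (279/4)x^2 - (43/2)x - 157/4

order-1 term: -24x^3 - (153/4)x^2 - (105/4)x - 3/4
order-2 term: 108x^2 + (891/4)x + 531/4
order-3 term: -216x - 1323/4
order-4 term: 162
the series for exp(-3Δ) f terminates at order 4
exp(-3Δ) f = 2x^4 - (95/4)x^3 + (279/4)x^2 - (43/2)x - 157/4


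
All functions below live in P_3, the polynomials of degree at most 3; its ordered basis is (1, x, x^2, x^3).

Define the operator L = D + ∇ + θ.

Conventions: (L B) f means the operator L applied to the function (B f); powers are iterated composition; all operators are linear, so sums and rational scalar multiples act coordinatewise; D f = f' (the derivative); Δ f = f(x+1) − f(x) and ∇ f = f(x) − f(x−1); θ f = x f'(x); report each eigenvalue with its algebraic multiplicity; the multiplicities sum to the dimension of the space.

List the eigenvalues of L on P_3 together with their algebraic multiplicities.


λ = 0 (multiplicity 1), λ = 1 (multiplicity 1), λ = 2 (multiplicity 1), λ = 3 (multiplicity 1)

image of 1: 0
image of x: x + 2
image of x^2: 2x^2 + 4x - 1
image of x^3: 3x^3 + 6x^2 - 3x + 1
the matrix is upper triangular; its diagonal is (0, 1, 2, 3)
for a triangular matrix the eigenvalues are the diagonal entries, with algebraic multiplicity their repetition count


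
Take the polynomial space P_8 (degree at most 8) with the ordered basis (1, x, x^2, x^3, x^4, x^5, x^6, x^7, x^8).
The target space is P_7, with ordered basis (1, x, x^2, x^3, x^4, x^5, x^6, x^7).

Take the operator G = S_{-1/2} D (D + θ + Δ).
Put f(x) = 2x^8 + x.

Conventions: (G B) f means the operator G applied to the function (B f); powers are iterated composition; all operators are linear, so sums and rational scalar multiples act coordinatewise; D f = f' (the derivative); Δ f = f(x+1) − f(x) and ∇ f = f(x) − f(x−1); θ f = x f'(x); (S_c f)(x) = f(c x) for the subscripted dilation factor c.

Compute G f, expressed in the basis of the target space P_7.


the image equals g(x) = -x^7 + (7/2)x^6 - (21/2)x^5 + 35x^4 - 70x^3 + 84x^2 - 56x + 17

D f = 16x^7 + 1
θ f = 16x^8 + x
Δ f = 16x^7 + 56x^6 + 112x^5 + 140x^4 + 112x^3 + 56x^2 + 16x + 3
(D + θ + Δ) f = 16x^8 + 32x^7 + 56x^6 + 112x^5 + 140x^4 + 112x^3 + 56x^2 + 17x + 4
D (D + θ + Δ) f = 128x^7 + 224x^6 + 336x^5 + 560x^4 + 560x^3 + 336x^2 + 112x + 17
S_{-1/2} D (D + θ + Δ) f = -x^7 + (7/2)x^6 - (21/2)x^5 + 35x^4 - 70x^3 + 84x^2 - 56x + 17


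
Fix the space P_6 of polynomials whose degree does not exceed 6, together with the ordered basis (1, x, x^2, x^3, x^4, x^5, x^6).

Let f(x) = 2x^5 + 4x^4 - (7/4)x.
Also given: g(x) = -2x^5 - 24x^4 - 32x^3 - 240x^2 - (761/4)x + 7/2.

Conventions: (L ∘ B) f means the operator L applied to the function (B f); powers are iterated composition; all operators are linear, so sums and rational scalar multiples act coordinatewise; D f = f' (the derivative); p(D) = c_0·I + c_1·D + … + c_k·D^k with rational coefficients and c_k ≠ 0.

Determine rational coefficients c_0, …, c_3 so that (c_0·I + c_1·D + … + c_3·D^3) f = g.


D^0 f = 2x^5 + 4x^4 - (7/4)x
D^1 f = 10x^4 + 16x^3 - 7/4
D^2 f = 40x^3 + 48x^2
D^3 f = 120x^2 + 96x
matching coefficients of g against c_0 f + c_1 Df + … from the top degree down determines the c_i
solution: c_0 = -1, c_1 = -2, c_2 = 0, c_3 = -2

c_0 = -1, c_1 = -2, c_2 = 0, c_3 = -2


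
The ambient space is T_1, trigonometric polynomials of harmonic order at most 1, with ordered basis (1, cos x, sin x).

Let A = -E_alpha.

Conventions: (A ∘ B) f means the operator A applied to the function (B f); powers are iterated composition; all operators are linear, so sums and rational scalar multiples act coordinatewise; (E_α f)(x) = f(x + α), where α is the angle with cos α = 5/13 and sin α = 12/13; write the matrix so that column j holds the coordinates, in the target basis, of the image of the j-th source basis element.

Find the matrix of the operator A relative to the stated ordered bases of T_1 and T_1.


the matrix is [[-1, 0, 0]; [0, -5/13, -12/13]; [0, 12/13, -5/13]] (rows listed top to bottom)

image of 1: -1
image of cos x: -(5/13)cos x + (12/13)sin x
image of sin x: -(12/13)cos x - (5/13)sin x
each image's coordinates form column j of the matrix


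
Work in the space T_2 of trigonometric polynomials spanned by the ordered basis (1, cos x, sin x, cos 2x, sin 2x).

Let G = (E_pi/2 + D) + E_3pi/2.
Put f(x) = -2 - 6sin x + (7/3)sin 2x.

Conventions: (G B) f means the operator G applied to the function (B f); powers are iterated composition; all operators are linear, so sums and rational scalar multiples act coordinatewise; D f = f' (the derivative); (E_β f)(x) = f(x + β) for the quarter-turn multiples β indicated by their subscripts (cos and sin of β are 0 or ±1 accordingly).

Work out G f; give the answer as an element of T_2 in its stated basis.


E_pi/2 f = -2 - 6cos x - (7/3)sin 2x
D f = -6cos x + (14/3)cos 2x
(E_pi/2 + D) f = -2 - 12cos x + (14/3)cos 2x - (7/3)sin 2x
E_3pi/2 f = -2 + 6cos x - (7/3)sin 2x
((E_pi/2 + D) + E_3pi/2) f = -4 - 6cos x + (14/3)cos 2x - (14/3)sin 2x

the result is g(x) = -4 - 6cos x + (14/3)cos 2x - (14/3)sin 2x


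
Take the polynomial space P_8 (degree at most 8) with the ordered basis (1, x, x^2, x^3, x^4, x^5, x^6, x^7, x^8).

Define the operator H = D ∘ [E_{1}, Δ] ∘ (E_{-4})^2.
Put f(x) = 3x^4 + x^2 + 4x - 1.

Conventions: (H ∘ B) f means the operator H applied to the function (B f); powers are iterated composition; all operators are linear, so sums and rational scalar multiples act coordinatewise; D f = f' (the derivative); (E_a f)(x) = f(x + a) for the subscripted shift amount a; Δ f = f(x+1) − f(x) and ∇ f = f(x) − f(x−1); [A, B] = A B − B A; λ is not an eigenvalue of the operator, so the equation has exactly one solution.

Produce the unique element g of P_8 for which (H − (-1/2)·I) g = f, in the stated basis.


the image equals g(x) = 6x^4 + 2x^2 + 8x - 2

write g with unknown coordinates in the stated basis and equate coefficients in (H − (-1/2)·I) g = f
solving from the highest basis element down gives g = 6x^4 + 2x^2 + 8x - 2
check: H g = 0
so H g − (-1/2)·g = 3x^4 + x^2 + 4x - 1 = f ✓


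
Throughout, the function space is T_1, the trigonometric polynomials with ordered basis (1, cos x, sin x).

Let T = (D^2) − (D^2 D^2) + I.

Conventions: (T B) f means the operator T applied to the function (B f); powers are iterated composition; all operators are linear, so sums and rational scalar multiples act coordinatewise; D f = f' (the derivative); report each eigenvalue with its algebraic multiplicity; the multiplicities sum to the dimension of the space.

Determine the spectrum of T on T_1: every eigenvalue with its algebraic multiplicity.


λ = -1 (multiplicity 2), λ = 1 (multiplicity 1)

image of 1: 1
image of cos x: -cos x
image of sin x: -sin x
the matrix is diagonal; its diagonal is (1, -1, -1)
for a triangular matrix the eigenvalues are the diagonal entries, with algebraic multiplicity their repetition count


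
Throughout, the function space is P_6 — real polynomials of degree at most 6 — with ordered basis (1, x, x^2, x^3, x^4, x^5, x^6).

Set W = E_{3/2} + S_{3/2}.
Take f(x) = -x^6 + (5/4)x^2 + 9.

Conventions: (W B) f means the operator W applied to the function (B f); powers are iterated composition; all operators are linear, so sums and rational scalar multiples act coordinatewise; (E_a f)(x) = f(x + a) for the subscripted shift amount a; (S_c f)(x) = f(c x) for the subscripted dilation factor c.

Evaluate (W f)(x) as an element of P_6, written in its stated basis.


g(x) = -(793/64)x^6 - 9x^5 - (135/4)x^4 - (135/2)x^3 - (575/8)x^2 - (669/16)x + 603/64

E_{3/2} f = -x^6 - 9x^5 - (135/4)x^4 - (135/2)x^3 - (1195/16)x^2 - (669/16)x + 27/64
S_{3/2} f = -(729/64)x^6 + (45/16)x^2 + 9
(E_{3/2} + S_{3/2}) f = -(793/64)x^6 - 9x^5 - (135/4)x^4 - (135/2)x^3 - (575/8)x^2 - (669/16)x + 603/64


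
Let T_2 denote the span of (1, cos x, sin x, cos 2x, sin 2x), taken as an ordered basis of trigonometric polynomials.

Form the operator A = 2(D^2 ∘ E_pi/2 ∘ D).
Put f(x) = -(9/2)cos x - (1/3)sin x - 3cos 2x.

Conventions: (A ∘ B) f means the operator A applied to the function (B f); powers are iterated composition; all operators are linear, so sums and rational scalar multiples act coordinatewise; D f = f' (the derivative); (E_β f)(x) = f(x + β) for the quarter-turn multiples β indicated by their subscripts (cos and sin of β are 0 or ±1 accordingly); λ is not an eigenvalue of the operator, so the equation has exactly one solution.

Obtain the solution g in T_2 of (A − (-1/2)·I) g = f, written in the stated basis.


write g with unknown coordinates in the stated basis and equate coefficients in (A − (-1/2)·I) g = f
solving from the highest basis element down gives g = -(9/5)cos x - (2/15)sin x - (6/1025)cos 2x - (192/1025)sin 2x
check: A g = -(18/5)cos x - (4/15)sin x - (3072/1025)cos 2x + (96/1025)sin 2x
so A g − (-1/2)·g = -(9/2)cos x - (1/3)sin x - 3cos 2x = f ✓

g(x) = -(9/5)cos x - (2/15)sin x - (6/1025)cos 2x - (192/1025)sin 2x


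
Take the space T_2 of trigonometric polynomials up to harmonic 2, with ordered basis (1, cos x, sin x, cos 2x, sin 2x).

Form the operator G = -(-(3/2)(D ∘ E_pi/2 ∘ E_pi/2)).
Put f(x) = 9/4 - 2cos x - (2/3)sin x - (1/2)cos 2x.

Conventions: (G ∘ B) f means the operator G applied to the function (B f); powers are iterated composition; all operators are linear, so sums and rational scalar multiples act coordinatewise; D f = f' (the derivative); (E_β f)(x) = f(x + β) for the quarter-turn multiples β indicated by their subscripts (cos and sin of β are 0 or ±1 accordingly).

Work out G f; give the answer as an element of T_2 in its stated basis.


the result is g(x) = cos x - 3sin x + (3/2)sin 2x

E_pi/2 f = 9/4 - (2/3)cos x + 2sin x + (1/2)cos 2x
E_pi/2 E_pi/2 f = 9/4 + 2cos x + (2/3)sin x - (1/2)cos 2x
D E_pi/2 E_pi/2 f = (2/3)cos x - 2sin x + sin 2x
(-(3/2)(D ∘ E_pi/2 ∘ E_pi/2)) f = -cos x + 3sin x - (3/2)sin 2x
(-(-(3/2)(D ∘ E_pi/2 ∘ E_pi/2))) f = cos x - 3sin x + (3/2)sin 2x


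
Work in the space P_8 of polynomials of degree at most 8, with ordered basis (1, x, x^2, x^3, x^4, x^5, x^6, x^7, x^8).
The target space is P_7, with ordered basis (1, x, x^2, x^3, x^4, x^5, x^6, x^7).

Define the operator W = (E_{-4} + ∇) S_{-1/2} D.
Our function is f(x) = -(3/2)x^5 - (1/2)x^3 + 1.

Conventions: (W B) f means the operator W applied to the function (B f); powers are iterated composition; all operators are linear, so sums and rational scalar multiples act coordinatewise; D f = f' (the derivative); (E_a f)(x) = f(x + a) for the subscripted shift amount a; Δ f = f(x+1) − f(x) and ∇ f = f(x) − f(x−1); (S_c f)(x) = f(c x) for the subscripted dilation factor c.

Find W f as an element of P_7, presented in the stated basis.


g(x) = -(15/32)x^4 + (45/8)x^3 - (681/16)x^2 + (963/8)x - 4005/32

D f = -(15/2)x^4 - (3/2)x^2
S_{-1/2} D f = -(15/32)x^4 - (3/8)x^2
E_{-4} S_{-1/2} D f = -(15/32)x^4 + (15/2)x^3 - (363/8)x^2 + 123x - 126
∇ S_{-1/2} D f = -(15/8)x^3 + (45/16)x^2 - (21/8)x + 27/32
(E_{-4} + ∇) S_{-1/2} D f = -(15/32)x^4 + (45/8)x^3 - (681/16)x^2 + (963/8)x - 4005/32


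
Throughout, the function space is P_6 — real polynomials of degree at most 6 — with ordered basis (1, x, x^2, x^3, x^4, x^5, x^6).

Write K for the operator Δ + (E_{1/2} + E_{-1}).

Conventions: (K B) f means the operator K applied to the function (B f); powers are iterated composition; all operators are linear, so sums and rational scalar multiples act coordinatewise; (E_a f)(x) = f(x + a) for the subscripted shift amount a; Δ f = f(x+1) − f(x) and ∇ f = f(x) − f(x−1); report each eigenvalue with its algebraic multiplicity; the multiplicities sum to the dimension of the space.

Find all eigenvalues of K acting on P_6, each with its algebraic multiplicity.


λ = 2 (multiplicity 7)

image of 1: 2
image of x: 2x + 1/2
image of x^2: 2x^2 + x + 9/4
image of x^3: 2x^3 + (3/2)x^2 + (27/4)x + 1/8
image of x^4: 2x^4 + 2x^3 + (27/2)x^2 + (1/2)x + 33/16
image of x^5: 2x^5 + (5/2)x^4 + (45/2)x^3 + (5/4)x^2 + (165/16)x + 1/32
image of x^6: 2x^6 + 3x^5 + (135/4)x^4 + (5/2)x^3 + (495/16)x^2 + (3/16)x + 129/64
the matrix is upper triangular; its diagonal is (2, 2, 2, 2, 2, 2, 2)
for a triangular matrix the eigenvalues are the diagonal entries, with algebraic multiplicity their repetition count


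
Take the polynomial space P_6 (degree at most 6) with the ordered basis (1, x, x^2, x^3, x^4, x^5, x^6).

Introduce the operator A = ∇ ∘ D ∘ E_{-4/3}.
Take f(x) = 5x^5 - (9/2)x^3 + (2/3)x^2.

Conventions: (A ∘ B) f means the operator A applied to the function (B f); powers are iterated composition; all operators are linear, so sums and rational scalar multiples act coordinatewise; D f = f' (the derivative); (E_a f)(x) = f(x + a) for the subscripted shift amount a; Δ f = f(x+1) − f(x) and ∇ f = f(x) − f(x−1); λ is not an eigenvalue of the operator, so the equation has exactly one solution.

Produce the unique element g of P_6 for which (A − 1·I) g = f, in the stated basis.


the result is g(x) = -5x^5 - (191/2)x^3 + (1648/3)x^2 - (4819/3)x + 151805/54

write g with unknown coordinates in the stated basis and equate coefficients in (A − 1·I) g = f
solving from the highest basis element down gives g = -5x^5 - (191/2)x^3 + (1648/3)x^2 - (4819/3)x + 151805/54
check: A g = -100x^3 + 550x^2 - (4819/3)x + 151805/54
so A g − 1·g = 5x^5 - (9/2)x^3 + (2/3)x^2 = f ✓


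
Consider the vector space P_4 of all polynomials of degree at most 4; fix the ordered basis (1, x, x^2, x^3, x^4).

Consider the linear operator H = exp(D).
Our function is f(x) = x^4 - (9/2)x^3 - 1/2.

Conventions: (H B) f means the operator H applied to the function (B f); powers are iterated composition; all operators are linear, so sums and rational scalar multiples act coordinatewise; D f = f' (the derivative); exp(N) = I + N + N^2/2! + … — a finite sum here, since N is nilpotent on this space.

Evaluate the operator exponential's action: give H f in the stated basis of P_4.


g(x) = x^4 - (1/2)x^3 - (15/2)x^2 - (19/2)x - 4

order-1 term: 4x^3 - (27/2)x^2
order-2 term: 6x^2 - (27/2)x
order-3 term: 4x - 9/2
order-4 term: 1
the series for exp(D) f terminates at order 4
exp(D) f = x^4 - (1/2)x^3 - (15/2)x^2 - (19/2)x - 4


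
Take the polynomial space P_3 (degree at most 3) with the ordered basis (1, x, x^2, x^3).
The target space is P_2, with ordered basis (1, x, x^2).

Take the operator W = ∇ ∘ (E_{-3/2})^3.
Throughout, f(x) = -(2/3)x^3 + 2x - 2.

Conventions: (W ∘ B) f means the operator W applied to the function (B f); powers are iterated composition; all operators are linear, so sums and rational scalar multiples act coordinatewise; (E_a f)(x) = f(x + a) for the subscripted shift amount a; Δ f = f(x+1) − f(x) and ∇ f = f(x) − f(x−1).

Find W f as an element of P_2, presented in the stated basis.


the result is g(x) = -2x^2 + 20x - 289/6

E_{-3/2} f = -(2/3)x^3 + 3x^2 - (5/2)x - 11/4
E_{-3/2} E_{-3/2} f = -(2/3)x^3 + 6x^2 - 16x + 10
E_{-3/2} E_{-3/2} E_{-3/2} f = -(2/3)x^3 + 9x^2 - (77/2)x + 199/4
∇ (E_{-3/2})^3 f = -2x^2 + 20x - 289/6


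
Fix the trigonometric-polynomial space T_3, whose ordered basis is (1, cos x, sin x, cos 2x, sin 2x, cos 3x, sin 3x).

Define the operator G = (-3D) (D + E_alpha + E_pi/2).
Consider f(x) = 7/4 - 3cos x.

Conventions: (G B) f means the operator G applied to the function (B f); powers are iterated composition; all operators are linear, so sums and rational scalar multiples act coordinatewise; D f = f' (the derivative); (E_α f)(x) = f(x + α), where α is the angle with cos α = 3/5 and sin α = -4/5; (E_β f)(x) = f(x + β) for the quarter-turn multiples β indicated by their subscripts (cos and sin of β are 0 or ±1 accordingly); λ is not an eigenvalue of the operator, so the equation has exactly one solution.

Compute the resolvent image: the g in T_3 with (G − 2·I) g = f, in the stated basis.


the result is g(x) = -7/8 - (24/29)cos x + (27/29)sin x

write g with unknown coordinates in the stated basis and equate coefficients in (G − 2·I) g = f
solving from the highest basis element down gives g = -7/8 - (24/29)cos x + (27/29)sin x
check: G g = -(135/29)cos x + (54/29)sin x
so G g − 2·g = 7/4 - 3cos x = f ✓


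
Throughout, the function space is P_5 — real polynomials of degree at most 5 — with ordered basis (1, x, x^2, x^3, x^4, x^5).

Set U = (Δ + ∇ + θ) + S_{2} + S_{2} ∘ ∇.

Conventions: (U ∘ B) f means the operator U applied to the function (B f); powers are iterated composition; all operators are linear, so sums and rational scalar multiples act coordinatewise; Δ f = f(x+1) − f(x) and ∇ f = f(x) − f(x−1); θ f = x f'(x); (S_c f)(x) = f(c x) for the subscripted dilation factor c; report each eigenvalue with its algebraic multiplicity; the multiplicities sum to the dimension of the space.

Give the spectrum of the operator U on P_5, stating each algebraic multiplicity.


λ = 1 (multiplicity 1), λ = 3 (multiplicity 1), λ = 6 (multiplicity 1), λ = 11 (multiplicity 1), λ = 20 (multiplicity 1), λ = 37 (multiplicity 1)

image of 1: 1
image of x: 3x + 3
image of x^2: 6x^2 + 8x - 1
image of x^3: 11x^3 + 18x^2 - 6x + 3
image of x^4: 20x^4 + 40x^3 - 24x^2 + 16x - 1
image of x^5: 37x^5 + 90x^4 - 80x^3 + 60x^2 - 10x + 3
the matrix is upper triangular; its diagonal is (1, 3, 6, 11, 20, 37)
for a triangular matrix the eigenvalues are the diagonal entries, with algebraic multiplicity their repetition count


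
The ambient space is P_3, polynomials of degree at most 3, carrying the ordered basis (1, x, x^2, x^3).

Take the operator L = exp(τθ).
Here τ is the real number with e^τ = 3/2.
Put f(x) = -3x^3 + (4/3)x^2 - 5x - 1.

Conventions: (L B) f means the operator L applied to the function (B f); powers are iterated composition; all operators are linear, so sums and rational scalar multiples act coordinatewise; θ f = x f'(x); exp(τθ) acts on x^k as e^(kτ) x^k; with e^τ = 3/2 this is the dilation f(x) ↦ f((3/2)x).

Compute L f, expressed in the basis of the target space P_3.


exp(τθ) x^k = e^(kτ) x^k; with e^τ = 3/2 this sends x^k to (3/2)^k x^k
x ↦ 3/2 x
x^2 ↦ 9/4 x^2
x^3 ↦ 27/8 x^3
applying this coordinatewise to f: exp(τθ) f = -(81/8)x^3 + 3x^2 - (15/2)x - 1

the image equals g(x) = -(81/8)x^3 + 3x^2 - (15/2)x - 1
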